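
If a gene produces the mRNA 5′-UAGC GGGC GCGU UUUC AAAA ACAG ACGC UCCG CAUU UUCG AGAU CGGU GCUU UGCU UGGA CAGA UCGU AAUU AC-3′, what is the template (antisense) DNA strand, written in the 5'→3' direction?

Replace U with T to get the coding DNA strand: TAGCGGGCGCGTTTTCAAAAACAGACGCTCCGCATTTTCGAGATCGGTGCTTTGCTTGGACAGATCGTAATTAC. The template strand is its reverse complement (complement ATCGCCCGCGCAAAAGTTTTTGTCTGCGAGGCGTAAAAGCTCTAGCCACGAAACGAACCTGTCTAGCATTAATG, then reverse).

5'-GTAATTACGATCTGTCCAAGCAAAGCACCGATCTCGAAAATGCGGAGCGTCTGTTTTTGAAAACGCGCCCGCTA-3'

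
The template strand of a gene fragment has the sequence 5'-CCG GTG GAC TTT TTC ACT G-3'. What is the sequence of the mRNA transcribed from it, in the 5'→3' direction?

The mRNA has the sequence of the coding strand (reverse complement of the template) with T→U. Reverse complement of CCGGTGGACTTTTTCACTG is CAGTGAAAAAGTCCACCGG; then T→U.

5'-CAGUGAAAAAGUCCACCGG-3'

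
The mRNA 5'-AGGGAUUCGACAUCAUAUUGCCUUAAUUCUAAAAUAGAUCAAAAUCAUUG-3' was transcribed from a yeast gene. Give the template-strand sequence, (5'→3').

5′-CAATGATTTTGATCTATTTTAGAATTAAGGCAATATGATGTCGAATCCCT-3′

Replace U with T to get the coding DNA strand: AGGGATTCGACATCATATTGCCTTAATTCTAAAATAGATCAAAATCATTG. The template strand is its reverse complement (complement TCCCTAAGCTGTAGTATAACGGAATTAAGATTTTATCTAGTTTTAGTAAC, then reverse).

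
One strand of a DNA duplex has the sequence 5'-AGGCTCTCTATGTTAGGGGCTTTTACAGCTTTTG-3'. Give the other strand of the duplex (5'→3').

The complement of AGGCTCTCTATGTTAGGGGCTTTTACAGCTTTTG is TCCGAGAGATACAATCCCCGAAAATGTCGAAAAC (A↔T, G↔C). DNA strands are antiparallel, so the complementary strand runs 3'→5'; reversing gives the 5'→3' form.

5'-CAAAAGCTGTAAAAGCCCCTAACATAGAGAGCCT-3'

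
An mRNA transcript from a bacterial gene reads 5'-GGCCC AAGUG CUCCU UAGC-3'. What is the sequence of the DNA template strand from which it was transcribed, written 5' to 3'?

Replace U with T to get the coding DNA strand: GGCCCAAGTGCTCCTTAGC. The template strand is its reverse complement (complement CCGGGTTCACGAGGAATCG, then reverse).

5′-GCTAAGGAGCACTTGGGCC-3′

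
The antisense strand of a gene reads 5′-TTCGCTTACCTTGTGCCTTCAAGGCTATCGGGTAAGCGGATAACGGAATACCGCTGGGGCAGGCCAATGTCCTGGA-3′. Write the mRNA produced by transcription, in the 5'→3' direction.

5′-UCCAGGACAUUGGCCUGCCCCAGCGGUAUUCCGUUAUCCGCUUACCCGAUAGCCUUGAAGGCACAAGGUAAGCGAA-3′

RNA polymerase reads the template 3'→5' and synthesizes mRNA 5'→3' by base-pairing (A→U, T→A, G↔C). The complement of the template is AAGCGAATGGAACACGGAAGTTCCGATAGCCCATTCGCCTATTGCCTTATGGCGACCCCGTCCGGTTACAGGACCT; antiparallel, so 5'→3' the coding strand is TCCAGGACATTGGCCTGCCCCAGCGGTATTCCGTTATCCGCTTACCCGATAGCCTTGAAGGCACAAGGTAAGCGAA. Replace T with U for the mRNA.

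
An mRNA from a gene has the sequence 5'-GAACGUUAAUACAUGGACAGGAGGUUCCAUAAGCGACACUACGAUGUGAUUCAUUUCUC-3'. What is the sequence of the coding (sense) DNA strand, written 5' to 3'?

5'-GAACGTTAATACATGGACAGGAGGTTCCATAAGCGACACTACGATGTGATTCATTTCTC-3'

The coding DNA strand has the same 5'→3' sequence as the mRNA with U replaced by T.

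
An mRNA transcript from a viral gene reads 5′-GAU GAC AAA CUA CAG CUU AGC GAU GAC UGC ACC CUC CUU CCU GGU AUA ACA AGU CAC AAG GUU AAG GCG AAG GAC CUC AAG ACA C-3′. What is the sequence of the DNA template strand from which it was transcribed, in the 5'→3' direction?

5'-GTGTCTTGAGGTCCTTCGCCTTAACCTTGTGACTTGTTATACCAGGAAGGAGGGTGCAGTCATCGCTAAGCTGTAGTTTGTCATC-3'

Replace U with T to get the coding DNA strand: GATGACAAACTACAGCTTAGCGATGACTGCACCCTCCTTCCTGGTATAACAAGTCACAAGGTTAAGGCGAAGGACCTCAAGACAC. The template strand is its reverse complement (complement CTACTGTTTGATGTCGAATCGCTACTGACGTGGGAGGAAGGACCATATTGTTCAGTGTTCCAATTCCGCTTCCTGGAGTTCTGTG, then reverse).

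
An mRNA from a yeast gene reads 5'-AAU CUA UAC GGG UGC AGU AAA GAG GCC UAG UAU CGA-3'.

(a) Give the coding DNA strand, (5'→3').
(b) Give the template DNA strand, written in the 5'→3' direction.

(a) 5'-AATCTATACGGGTGCAGTAAAGAGGCCTAGTATCGA-3'
(b) 5′-TCGATACTAGGCCTCTTTACTGCACCCGTATAGATT-3′

(a) The coding strand matches the mRNA with U→T.
(b) The template strand is the reverse complement of the coding strand.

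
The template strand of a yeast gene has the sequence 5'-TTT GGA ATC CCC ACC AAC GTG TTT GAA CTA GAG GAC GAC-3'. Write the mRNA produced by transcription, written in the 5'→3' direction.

RNA polymerase reads the template 3'→5' and synthesizes mRNA 5'→3' by base-pairing (A→U, T→A, G↔C). The complement of the template is AAACCTTAGGGGTGGTTGCACAAACTTGATCTCCTGCTG; antiparallel, so 5'→3' the coding strand is GTCGTCCTCTAGTTCAAACACGTTGGTGGGGATTCCAAA. Replace T with U for the mRNA.

5'-GUCGUCCUCUAGUUCAAACACGUUGGUGGGGAUUCCAAA-3'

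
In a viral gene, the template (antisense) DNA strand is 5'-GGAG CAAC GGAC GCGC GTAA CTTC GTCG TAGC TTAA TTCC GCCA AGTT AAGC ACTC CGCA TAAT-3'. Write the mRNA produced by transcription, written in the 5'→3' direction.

The mRNA has the sequence of the coding strand (reverse complement of the template) with T→U. Reverse complement of GGAGCAACGGACGCGCGTAACTTCGTCGTAGCTTAATTCCGCCAAGTTAAGCACTCCGCATAAT is ATTATGCGGAGTGCTTAACTTGGCGGAATTAAGCTACGACGAAGTTACGCGCGTCCGTTGCTCC; then T→U.

5'-AUUAUGCGGAGUGCUUAACUUGGCGGAAUUAAGCUACGACGAAGUUACGCGCGUCCGUUGCUCC-3'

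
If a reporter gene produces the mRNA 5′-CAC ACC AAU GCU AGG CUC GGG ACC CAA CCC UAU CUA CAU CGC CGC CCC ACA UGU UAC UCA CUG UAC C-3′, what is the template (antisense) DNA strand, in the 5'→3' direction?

5'-GGTACAGTGAGTAACATGTGGGGCGGCGATGTAGATAGGGTTGGGTCCCGAGCCTAGCATTGGTGTG-3'

Replace U with T to get the coding DNA strand: CACACCAATGCTAGGCTCGGGACCCAACCCTATCTACATCGCCGCCCCACATGTTACTCACTGTACC. The template strand is its reverse complement (complement GTGTGGTTACGATCCGAGCCCTGGGTTGGGATAGATGTAGCGGCGGGGTGTACAATGAGTGACATGG, then reverse).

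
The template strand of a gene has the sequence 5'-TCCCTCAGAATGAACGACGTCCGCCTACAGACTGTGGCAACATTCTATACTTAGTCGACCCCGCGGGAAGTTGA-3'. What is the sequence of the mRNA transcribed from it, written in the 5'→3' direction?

The mRNA has the sequence of the coding strand (reverse complement of the template) with T→U. Reverse complement of TCCCTCAGAATGAACGACGTCCGCCTACAGACTGTGGCAACATTCTATACTTAGTCGACCCCGCGGGAAGTTGA is TCAACTTCCCGCGGGGTCGACTAAGTATAGAATGTTGCCACAGTCTGTAGGCGGACGTCGTTCATTCTGAGGGA; then T→U.

5′-UCAACUUCCCGCGGGGUCGACUAAGUAUAGAAUGUUGCCACAGUCUGUAGGCGGACGUCGUUCAUUCUGAGGGA-3′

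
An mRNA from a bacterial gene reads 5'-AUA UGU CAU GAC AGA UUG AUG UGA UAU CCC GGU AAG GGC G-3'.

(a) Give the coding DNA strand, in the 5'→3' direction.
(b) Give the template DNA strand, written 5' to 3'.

(a) The coding strand matches the mRNA with U→T.
(b) The template strand is the reverse complement of the coding strand.

(a) 5'-ATATGTCATGACAGATTGATGTGATATCCCGGTAAGGGCG-3'
(b) 5'-CGCCCTTACCGGGATATCACATCAATCTGTCATGACATAT-3'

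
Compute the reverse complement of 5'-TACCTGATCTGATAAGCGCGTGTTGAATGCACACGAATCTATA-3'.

Reading the sequence 3'→5' and pairing each base (A↔T, G↔C) gives the reverse complement directly.

5′-TATAGATTCGTGTGCATTCAACACGCGCTTATCAGATCAGGTA-3′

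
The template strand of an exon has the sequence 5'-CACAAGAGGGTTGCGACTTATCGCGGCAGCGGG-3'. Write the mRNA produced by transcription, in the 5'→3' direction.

RNA polymerase reads the template 3'→5' and synthesizes mRNA 5'→3' by base-pairing (A→U, T→A, G↔C). The complement of the template is GTGTTCTCCCAACGCTGAATAGCGCCGTCGCCC; antiparallel, so 5'→3' the coding strand is CCCGCTGCCGCGATAAGTCGCAACCCTCTTGTG. Replace T with U for the mRNA.

5'-CCCGCUGCCGCGAUAAGUCGCAACCCUCUUGUG-3'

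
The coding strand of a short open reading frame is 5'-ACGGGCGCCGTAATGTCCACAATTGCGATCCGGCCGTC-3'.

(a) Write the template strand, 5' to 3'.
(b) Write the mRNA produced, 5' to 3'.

(a) 5'-GACGGCCGGATCGCAATTGTGGACATTACGGCGCCCGT-3'
(b) 5'-ACGGGCGCCGUAAUGUCCACAAUUGCGAUCCGGCCGUC-3'

(a) The template strand is the reverse complement of the coding strand: complement TGCCCGCGGCATTACAGGTGTTAACGCTAGGCCGGCAG, then reverse.
(b) mRNA matches the coding strand with T→U.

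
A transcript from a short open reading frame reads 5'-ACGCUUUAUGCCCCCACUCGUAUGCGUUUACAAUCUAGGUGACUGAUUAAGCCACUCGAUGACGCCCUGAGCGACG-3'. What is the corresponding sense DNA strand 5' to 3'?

The coding DNA strand has the same 5'→3' sequence as the mRNA with U replaced by T.

5′-ACGCTTTATGCCCCCACTCGTATGCGTTTACAATCTAGGTGACTGATTAAGCCACTCGATGACGCCCTGAGCGACG-3′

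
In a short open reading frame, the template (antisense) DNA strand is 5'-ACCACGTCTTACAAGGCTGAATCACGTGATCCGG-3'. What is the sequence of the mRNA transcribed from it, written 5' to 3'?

5′-CCGGAUCACGUGAUUCAGCCUUGUAAGACGUGGU-3′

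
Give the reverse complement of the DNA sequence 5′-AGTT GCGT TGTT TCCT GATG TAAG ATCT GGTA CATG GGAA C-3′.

5'-GTTCCCATGTACCAGATCTTACATCAGGAAACAACGCAACT-3'

Complement each base (A↔T, G↔C): TCAACGCAACAAAGGACTACATTCTAGACCATGTACCCTTG. Then reverse.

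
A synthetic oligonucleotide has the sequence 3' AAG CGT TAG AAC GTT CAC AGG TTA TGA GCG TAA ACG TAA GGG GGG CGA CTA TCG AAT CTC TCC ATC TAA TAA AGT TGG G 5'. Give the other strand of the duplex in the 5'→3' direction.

The strand is given 3'→5', so its complement runs 5'→3' in the same left-to-right order: pair each base A↔T, G↔C.

5'-TTCGCAATCTTGCAAGTGTCCAATACTCGCATTTGCATTCCCCCCGCTGATAGCTTAGAGAGGTAGATTATTTCAACCC-3'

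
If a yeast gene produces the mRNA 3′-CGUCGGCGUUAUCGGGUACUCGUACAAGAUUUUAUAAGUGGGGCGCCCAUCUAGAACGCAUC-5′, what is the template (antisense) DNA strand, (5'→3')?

Written 5'→3' the mRNA is CUACGCAAGAUCUACCCGCGGGGUGAAUAUUUUAGAACAUGCUCAUGGGCUAUUGCGGCUGC, so the coding DNA strand is CTACGCAAGATCTACCCGCGGGGTGAATATTTTAGAACATGCTCATGGGCTATTGCGGCTGC. The template is its reverse complement.

5'-GCAGCCGCAATAGCCCATGAGCATGTTCTAAAATATTCACCCCGCGGGTAGATCTTGCGTAG-3'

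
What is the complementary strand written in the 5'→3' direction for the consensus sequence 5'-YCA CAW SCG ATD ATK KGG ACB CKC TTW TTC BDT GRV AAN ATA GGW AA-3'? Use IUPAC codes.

5'-TTWCCTATNTTBYCAHVGAAWAAGMGVGTCCMMATHATCGSWTGTGR-3'

Standard pairs A↔T, G↔C; ambiguity codes pair R↔Y, K↔M, W↔W, S↔S, B↔V, D↔H, N↔N. Complement (RGTGTWSGCTAHTAMMCCTGVGMGAAWAAGVHACYBTTNTATCCWTT), then reverse for 5'→3'.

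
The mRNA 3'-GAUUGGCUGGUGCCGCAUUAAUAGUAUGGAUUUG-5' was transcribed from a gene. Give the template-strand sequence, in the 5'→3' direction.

5'-CTAACCGACCACGGCGTAATTATCATACCTAAAC-3'

Written 5'→3' the mRNA is GUUUAGGUAUGAUAAUUACGCCGUGGUCGGUUAG, so the coding DNA strand is GTTTAGGTATGATAATTACGCCGTGGTCGGTTAG. The template is its reverse complement.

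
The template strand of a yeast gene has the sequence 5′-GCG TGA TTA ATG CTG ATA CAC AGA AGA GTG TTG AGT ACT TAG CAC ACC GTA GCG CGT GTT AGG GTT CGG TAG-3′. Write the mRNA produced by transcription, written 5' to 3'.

5′-CUACCGAACCCUAACACGCGCUACGGUGUGCUAAGUACUCAACACUCUUCUGUGUAUCAGCAUUAAUCACGC-3′

RNA polymerase reads the template 3'→5' and synthesizes mRNA 5'→3' by base-pairing (A→U, T→A, G↔C). The complement of the template is CGCACTAATTACGACTATGTGTCTTCTCACAACTCATGAATCGTGTGGCATCGCGCACAATCCCAAGCCATC; antiparallel, so 5'→3' the coding strand is CTACCGAACCCTAACACGCGCTACGGTGTGCTAAGTACTCAACACTCTTCTGTGTATCAGCATTAATCACGC. Replace T with U for the mRNA.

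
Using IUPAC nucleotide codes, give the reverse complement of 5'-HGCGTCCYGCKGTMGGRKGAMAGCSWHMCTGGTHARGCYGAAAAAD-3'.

5'-HTTTTTCRGCYTDACCAGKDWSGCTKTCMYCCKACMGCRGGACGCD-3'

Standard pairs A↔T, G↔C; ambiguity codes pair R↔Y, M↔K, W↔W, S↔S, D↔H. Complement (DCGCAGGRCGMCAKCCYMCTKTCGSWDKGACCADTYCGRCTTTTTH), then reverse for 5'→3'.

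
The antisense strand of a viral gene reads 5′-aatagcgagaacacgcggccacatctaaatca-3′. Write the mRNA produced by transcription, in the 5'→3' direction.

RNA polymerase reads the template 3'→5' and synthesizes mRNA 5'→3' by base-pairing (A→U, T→A, G↔C). The complement of the template is TTATCGCTCTTGTGCGCCGGTGTAGATTTAGT; antiparallel, so 5'→3' the coding strand is TGATTTAGATGTGGCCGCGTGTTCTCGCTATT. Replace T with U for the mRNA.

5'-UGAUUUAGAUGUGGCCGCGUGUUCUCGCUAUU-3'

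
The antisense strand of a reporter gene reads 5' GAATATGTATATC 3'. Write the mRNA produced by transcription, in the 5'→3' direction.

5'-GAUAUACAUAUUC-3'

The mRNA has the sequence of the coding strand (reverse complement of the template) with T→U. Reverse complement of GAATATGTATATC is GATATACATATTC; then T→U.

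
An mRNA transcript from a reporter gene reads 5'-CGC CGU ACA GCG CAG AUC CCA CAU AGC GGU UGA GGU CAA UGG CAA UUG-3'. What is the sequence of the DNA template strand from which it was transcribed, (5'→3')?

5'-CAATTGCCATTGACCTCAACCGCTATGTGGGATCTGCGCTGTACGGCG-3'

Replace U with T to get the coding DNA strand: CGCCGTACAGCGCAGATCCCACATAGCGGTTGAGGTCAATGGCAATTG. The template strand is its reverse complement (complement GCGGCATGTCGCGTCTAGGGTGTATCGCCAACTCCAGTTACCGTTAAC, then reverse).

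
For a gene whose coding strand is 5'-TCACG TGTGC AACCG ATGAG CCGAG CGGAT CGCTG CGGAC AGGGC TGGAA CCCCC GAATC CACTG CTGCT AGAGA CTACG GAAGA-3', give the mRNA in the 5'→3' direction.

5'-UCACGUGUGCAACCGAUGAGCCGAGCGGAUCGCUGCGGACAGGGCUGGAACCCCCGAAUCCACUGCUGCUAGAGACUACGGAAGA-3'

The mRNA is synthesized from the template strand, so it matches the coding strand with T replaced by U.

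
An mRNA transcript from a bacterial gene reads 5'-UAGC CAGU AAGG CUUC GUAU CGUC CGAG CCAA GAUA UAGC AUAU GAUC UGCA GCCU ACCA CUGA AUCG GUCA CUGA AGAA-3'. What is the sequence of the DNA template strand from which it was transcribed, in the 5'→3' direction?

5'-TTCTTCAGTGACCGATTCAGTGGTAGGCTGCAGATCATATGCTATATCTTGGCTCGGACGATACGAAGCCTTACTGGCTA-3'

Replace U with T to get the coding DNA strand: TAGCCAGTAAGGCTTCGTATCGTCCGAGCCAAGATATAGCATATGATCTGCAGCCTACCACTGAATCGGTCACTGAAGAA. The template strand is its reverse complement (complement ATCGGTCATTCCGAAGCATAGCAGGCTCGGTTCTATATCGTATACTAGACGTCGGATGGTGACTTAGCCAGTGACTTCTT, then reverse).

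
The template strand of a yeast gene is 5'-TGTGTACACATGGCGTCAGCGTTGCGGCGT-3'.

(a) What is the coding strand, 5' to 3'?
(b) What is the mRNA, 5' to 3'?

(a) The coding strand is the reverse complement of the template: complement ACACATGTGTACCGCAGTCGCAACGCCGCA, then reverse.
(b) mRNA has the coding-strand sequence with T→U.

(a) 5'-ACGCCGCAACGCTGACGCCATGTGTACACA-3'
(b) 5′-ACGCCGCAACGCUGACGCCAUGUGUACACA-3′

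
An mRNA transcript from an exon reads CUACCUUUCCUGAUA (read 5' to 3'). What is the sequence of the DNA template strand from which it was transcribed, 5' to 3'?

Replace U with T to get the coding DNA strand: CTACCTTTCCTGATA. The template strand is its reverse complement (complement GATGGAAAGGACTAT, then reverse).

5'-TATCAGGAAAGGTAG-3'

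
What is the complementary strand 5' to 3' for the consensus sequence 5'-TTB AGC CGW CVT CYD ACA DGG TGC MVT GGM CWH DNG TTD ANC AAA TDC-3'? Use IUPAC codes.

5'-GHATTTGNTHAACNHDWGKCCABKGCACCHTGTHRGABGWCGGCTVAA-3'

Standard pairs A↔T, G↔C; ambiguity codes pair Y↔R, M↔K, W↔W, B↔V, D↔H, N↔N. Complement (AAVTCGGCWGBAGRHTGTHCCACGKBACCKGWDHNCAAHTNGTTTAHG), then reverse for 5'→3'.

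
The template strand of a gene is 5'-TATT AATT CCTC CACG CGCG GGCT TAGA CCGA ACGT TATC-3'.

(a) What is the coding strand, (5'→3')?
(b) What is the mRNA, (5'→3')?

(a) 5'-GATAACGTTCGGTCTAAGCCCGCGCGTGGAGGAATTAATA-3'
(b) 5'-GAUAACGUUCGGUCUAAGCCCGCGCGUGGAGGAAUUAAUA-3'

(a) The coding strand is the reverse complement of the template: complement ATAATTAAGGAGGTGCGCGCCCGAATCTGGCTTGCAATAG, then reverse.
(b) mRNA has the coding-strand sequence with T→U.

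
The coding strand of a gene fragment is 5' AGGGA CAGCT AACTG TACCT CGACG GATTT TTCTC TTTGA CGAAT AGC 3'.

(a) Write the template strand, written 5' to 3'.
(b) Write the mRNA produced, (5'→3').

(a) The template strand is the reverse complement of the coding strand: complement TCCCTGTCGATTGACATGGAGCTGCCTAAAAAGAGAAACTGCTTATCG, then reverse.
(b) mRNA matches the coding strand with T→U.

(a) 5'-GCTATTCGTCAAAGAGAAAAATCCGTCGAGGTACAGTTAGCTGTCCCT-3'
(b) 5′-AGGGACAGCUAACUGUACCUCGACGGAUUUUUCUCUUUGACGAAUAGC-3′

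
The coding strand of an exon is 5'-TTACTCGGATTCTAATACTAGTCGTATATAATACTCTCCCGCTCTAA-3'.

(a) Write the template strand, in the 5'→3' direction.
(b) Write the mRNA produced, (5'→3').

(a) The template strand is the reverse complement of the coding strand: complement AATGAGCCTAAGATTATGATCAGCATATATTATGAGAGGGCGAGATT, then reverse.
(b) mRNA matches the coding strand with T→U.

(a) 5'-TTAGAGCGGGAGAGTATTATATACGACTAGTATTAGAATCCGAGTAA-3'
(b) 5′-UUACUCGGAUUCUAAUACUAGUCGUAUAUAAUACUCUCCCGCUCUAA-3′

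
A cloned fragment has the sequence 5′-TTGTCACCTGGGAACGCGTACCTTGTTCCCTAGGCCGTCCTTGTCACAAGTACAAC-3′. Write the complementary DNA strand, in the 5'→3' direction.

Pairing A↔T and G↔C gives AACAGTGGACCCTTGCGCATGGAACAAGGGATCCGGCAGGAACAGTGTTCATGTTG, running 3'→5'. Reverse for the 5'→3' convention.

5'-GTTGTACTTGTGACAAGGACGGCCTAGGGAACAAGGTACGCGTTCCCAGGTGACAA-3'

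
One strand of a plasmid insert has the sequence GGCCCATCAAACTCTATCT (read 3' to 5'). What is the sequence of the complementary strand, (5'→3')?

5'-CCGGGTAGTTTGAGATAGA-3'

The strand is given 3'→5', so its complement runs 5'→3' in the same left-to-right order: pair each base A↔T, G↔C.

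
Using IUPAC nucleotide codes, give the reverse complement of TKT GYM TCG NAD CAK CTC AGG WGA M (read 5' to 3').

Standard pairs A↔T, G↔C; ambiguity codes pair Y↔R, M↔K, W↔W, D↔H, N↔N. Complement (AMACRKAGCNTHGTMGAGTCCWCTK), then reverse for 5'→3'.

5'-KTCWCCTGAGMTGHTNCGAKRCAMA-3'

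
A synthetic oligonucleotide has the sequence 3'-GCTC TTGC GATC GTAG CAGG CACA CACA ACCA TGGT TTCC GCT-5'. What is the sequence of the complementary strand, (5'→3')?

The strand is given 3'→5', so its complement runs 5'→3' in the same left-to-right order: pair each base A↔T, G↔C.

5'-CGAGAACGCTAGCATCGTCCGTGTGTGTTGGTACCAAAGGCGA-3'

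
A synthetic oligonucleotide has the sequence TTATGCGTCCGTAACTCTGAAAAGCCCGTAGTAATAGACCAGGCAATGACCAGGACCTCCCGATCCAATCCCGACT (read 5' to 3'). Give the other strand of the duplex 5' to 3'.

5'-AGTCGGGATTGGATCGGGAGGTCCTGGTCATTGCCTGGTCTATTACTACGGGCTTTTCAGAGTTACGGACGCATAA-3'

The complement of TTATGCGTCCGTAACTCTGAAAAGCCCGTAGTAATAGACCAGGCAATGACCAGGACCTCCCGATCCAATCCCGACT is AATACGCAGGCATTGAGACTTTTCGGGCATCATTATCTGGTCCGTTACTGGTCCTGGAGGGCTAGGTTAGGGCTGA (A↔T, G↔C). DNA strands are antiparallel, so the complementary strand runs 3'→5'; reversing gives the 5'→3' form.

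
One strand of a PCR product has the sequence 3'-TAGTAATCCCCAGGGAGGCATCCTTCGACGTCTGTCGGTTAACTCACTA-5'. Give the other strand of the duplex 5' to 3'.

The strand is given 3'→5', so its complement runs 5'→3' in the same left-to-right order: pair each base A↔T, G↔C.

5′-ATCATTAGGGGTCCCTCCGTAGGAAGCTGCAGACAGCCAATTGAGTGAT-3′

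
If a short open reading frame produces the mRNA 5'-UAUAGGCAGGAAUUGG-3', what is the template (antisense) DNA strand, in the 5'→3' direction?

5′-CCAATTCCTGCCTATA-3′

Replace U with T to get the coding DNA strand: TATAGGCAGGAATTGG. The template strand is its reverse complement (complement ATATCCGTCCTTAACC, then reverse).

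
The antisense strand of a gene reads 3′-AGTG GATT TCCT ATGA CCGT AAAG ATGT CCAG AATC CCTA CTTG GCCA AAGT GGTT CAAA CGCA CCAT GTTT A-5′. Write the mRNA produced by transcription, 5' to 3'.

5'-UCACCUAAAGGAUACUGGCAUUUCUACAGGUCUUAGGGAUGAACCGGUUUCACCAAGUUUGCGUGGUACAAAU-3'

Reading the template 3'→5' as shown, RNA polymerase pairs each base (A→U, T→A, G↔C) to build mRNA 5'→3' directly.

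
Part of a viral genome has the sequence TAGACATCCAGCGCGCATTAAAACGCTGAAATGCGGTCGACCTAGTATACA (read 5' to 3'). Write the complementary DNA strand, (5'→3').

5'-TGTATACTAGGTCGACCGCATTTCAGCGTTTTAATGCGCGCTGGATGTCTA-3'

The complement of TAGACATCCAGCGCGCATTAAAACGCTGAAATGCGGTCGACCTAGTATACA is ATCTGTAGGTCGCGCGTAATTTTGCGACTTTACGCCAGCTGGATCATATGT (A↔T, G↔C). DNA strands are antiparallel, so the complementary strand runs 3'→5'; reversing gives the 5'→3' form.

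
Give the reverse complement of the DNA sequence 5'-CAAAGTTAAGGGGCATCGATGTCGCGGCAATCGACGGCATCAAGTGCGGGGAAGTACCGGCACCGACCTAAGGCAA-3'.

5'-TTGCCTTAGGTCGGTGCCGGTACTTCCCCGCACTTGATGCCGTCGATTGCCGCGACATCGATGCCCCTTAACTTTG-3'

Complement each base (A↔T, G↔C): GTTTCAATTCCCCGTAGCTACAGCGCCGTTAGCTGCCGTAGTTCACGCCCCTTCATGGCCGTGGCTGGATTCCGTT. Then reverse.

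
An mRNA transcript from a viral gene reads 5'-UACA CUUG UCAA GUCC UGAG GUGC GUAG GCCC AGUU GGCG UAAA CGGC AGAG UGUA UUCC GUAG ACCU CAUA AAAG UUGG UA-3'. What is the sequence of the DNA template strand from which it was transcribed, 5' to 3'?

Replace U with T to get the coding DNA strand: TACACTTGTCAAGTCCTGAGGTGCGTAGGCCCAGTTGGCGTAAACGGCAGAGTGTATTCCGTAGACCTCATAAAAGTTGGTA. The template strand is its reverse complement (complement ATGTGAACAGTTCAGGACTCCACGCATCCGGGTCAACCGCATTTGCCGTCTCACATAAGGCATCTGGAGTATTTTCAACCAT, then reverse).

5'-TACCAACTTTTATGAGGTCTACGGAATACACTCTGCCGTTTACGCCAACTGGGCCTACGCACCTCAGGACTTGACAAGTGTA-3'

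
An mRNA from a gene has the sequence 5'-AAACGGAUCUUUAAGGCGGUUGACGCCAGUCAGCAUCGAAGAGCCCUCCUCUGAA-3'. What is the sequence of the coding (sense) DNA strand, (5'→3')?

The coding DNA strand has the same 5'→3' sequence as the mRNA with U replaced by T.

5′-AAACGGATCTTTAAGGCGGTTGACGCCAGTCAGCATCGAAGAGCCCTCCTCTGAA-3′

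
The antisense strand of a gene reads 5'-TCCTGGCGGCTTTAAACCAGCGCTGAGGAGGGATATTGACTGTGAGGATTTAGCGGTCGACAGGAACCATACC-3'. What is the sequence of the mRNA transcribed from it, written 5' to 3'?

5'-GGUAUGGUUCCUGUCGACCGCUAAAUCCUCACAGUCAAUAUCCCUCCUCAGCGCUGGUUUAAAGCCGCCAGGA-3'

The mRNA has the sequence of the coding strand (reverse complement of the template) with T→U. Reverse complement of TCCTGGCGGCTTTAAACCAGCGCTGAGGAGGGATATTGACTGTGAGGATTTAGCGGTCGACAGGAACCATACC is GGTATGGTTCCTGTCGACCGCTAAATCCTCACAGTCAATATCCCTCCTCAGCGCTGGTTTAAAGCCGCCAGGA; then T→U.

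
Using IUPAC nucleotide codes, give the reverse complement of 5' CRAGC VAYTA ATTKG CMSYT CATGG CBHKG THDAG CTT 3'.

5′-AAGCTHDACMDVGCCATGARSKGCMAATTARTBGCTYG-3′

Standard pairs A↔T, G↔C; ambiguity codes pair R↔Y, M↔K, S↔S, B↔V, D↔H. Complement (GYTCGBTRATTAAMCGKSRAGTACCGVDMCADHTCGAA), then reverse for 5'→3'.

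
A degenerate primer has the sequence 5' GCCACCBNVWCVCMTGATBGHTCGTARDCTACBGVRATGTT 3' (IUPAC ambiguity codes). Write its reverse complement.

Standard pairs A↔T, G↔C; ambiguity codes pair R↔Y, M↔K, W↔W, B↔V, D↔H, N↔N. Complement (CGGTGGVNBWGBGKACTAVCDAGCATYHGATGVCBYTACAA), then reverse for 5'→3'.

5′-AACATYBCVGTAGHYTACGADCVATCAKGBGWBNVGGTGGC-3′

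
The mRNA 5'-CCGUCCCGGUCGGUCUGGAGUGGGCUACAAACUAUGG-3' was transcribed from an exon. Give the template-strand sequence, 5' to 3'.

Replace U with T to get the coding DNA strand: CCGTCCCGGTCGGTCTGGAGTGGGCTACAAACTATGG. The template strand is its reverse complement (complement GGCAGGGCCAGCCAGACCTCACCCGATGTTTGATACC, then reverse).

5'-CCATAGTTTGTAGCCCACTCCAGACCGACCGGGACGG-3'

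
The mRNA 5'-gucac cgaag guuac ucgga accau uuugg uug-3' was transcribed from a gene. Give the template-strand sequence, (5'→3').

5′-CAACCAAAATGGTTCCGAGTAACCTTCGGTGAC-3′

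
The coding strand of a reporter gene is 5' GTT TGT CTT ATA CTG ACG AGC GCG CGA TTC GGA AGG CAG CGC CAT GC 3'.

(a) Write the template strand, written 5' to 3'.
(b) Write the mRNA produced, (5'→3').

(a) 5'-GCATGGCGCTGCCTTCCGAATCGCGCGCTCGTCAGTATAAGACAAAC-3'
(b) 5′-GUUUGUCUUAUACUGACGAGCGCGCGAUUCGGAAGGCAGCGCCAUGC-3′

(a) The template strand is the reverse complement of the coding strand: complement CAAACAGAATATGACTGCTCGCGCGCTAAGCCTTCCGTCGCGGTACG, then reverse.
(b) mRNA matches the coding strand with T→U.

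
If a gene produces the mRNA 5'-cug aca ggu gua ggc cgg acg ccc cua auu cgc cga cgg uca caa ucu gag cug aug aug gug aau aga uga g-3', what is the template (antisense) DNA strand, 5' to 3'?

5'-CTCATCTATTCACCATCATCAGCTCAGATTGTGACCGTCGGCGAATTAGGGGCGTCCGGCCTACACCTGTCAG-3'

Replace U with T to get the coding DNA strand: CTGACAGGTGTAGGCCGGACGCCCCTAATTCGCCGACGGTCACAATCTGAGCTGATGATGGTGAATAGATGAG. The template strand is its reverse complement (complement GACTGTCCACATCCGGCCTGCGGGGATTAAGCGGCTGCCAGTGTTAGACTCGACTACTACCACTTATCTACTC, then reverse).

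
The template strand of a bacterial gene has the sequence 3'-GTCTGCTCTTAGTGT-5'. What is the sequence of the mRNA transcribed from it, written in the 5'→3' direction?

5'-CAGACGAGAAUCACA-3'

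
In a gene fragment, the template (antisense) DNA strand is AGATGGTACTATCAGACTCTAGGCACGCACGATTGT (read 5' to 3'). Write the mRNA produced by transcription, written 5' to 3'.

5'-ACAAUCGUGCGUGCCUAGAGUCUGAUAGUACCAUCU-3'

The mRNA has the sequence of the coding strand (reverse complement of the template) with T→U. Reverse complement of AGATGGTACTATCAGACTCTAGGCACGCACGATTGT is ACAATCGTGCGTGCCTAGAGTCTGATAGTACCATCT; then T→U.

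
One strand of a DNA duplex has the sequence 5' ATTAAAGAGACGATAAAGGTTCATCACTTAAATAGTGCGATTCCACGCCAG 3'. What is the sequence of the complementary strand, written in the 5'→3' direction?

Pairing A↔T and G↔C gives TAATTTCTCTGCTATTTCCAAGTAGTGAATTTATCACGCTAAGGTGCGGTC, running 3'→5'. Reverse for the 5'→3' convention.

5'-CTGGCGTGGAATCGCACTATTTAAGTGATGAACCTTTATCGTCTCTTTAAT-3'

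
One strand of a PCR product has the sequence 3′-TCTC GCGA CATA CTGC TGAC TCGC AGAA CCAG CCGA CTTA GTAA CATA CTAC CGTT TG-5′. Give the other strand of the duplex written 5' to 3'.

The strand is given 3'→5', so its complement runs 5'→3' in the same left-to-right order: pair each base A↔T, G↔C.

5'-AGAGCGCTGTATGACGACTGAGCGTCTTGGTCGGCTGAATCATTGTATGATGGCAAAC-3'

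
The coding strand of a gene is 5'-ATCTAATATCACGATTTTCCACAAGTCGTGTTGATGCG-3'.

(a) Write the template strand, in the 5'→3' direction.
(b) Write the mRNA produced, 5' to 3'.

(a) 5'-CGCATCAACACGACTTGTGGAAAATCGTGATATTAGAT-3'
(b) 5'-AUCUAAUAUCACGAUUUUCCACAAGUCGUGUUGAUGCG-3'

(a) The template strand is the reverse complement of the coding strand: complement TAGATTATAGTGCTAAAAGGTGTTCAGCACAACTACGC, then reverse.
(b) mRNA matches the coding strand with T→U.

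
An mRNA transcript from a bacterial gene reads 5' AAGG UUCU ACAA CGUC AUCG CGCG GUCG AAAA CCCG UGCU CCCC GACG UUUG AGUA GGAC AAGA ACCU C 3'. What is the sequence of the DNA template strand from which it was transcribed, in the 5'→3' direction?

5'-GAGGTTCTTGTCCTACTCAAACGTCGGGGAGCACGGGTTTTCGACCGCGCGATGACGTTGTAGAACCTT-3'

Replace U with T to get the coding DNA strand: AAGGTTCTACAACGTCATCGCGCGGTCGAAAACCCGTGCTCCCCGACGTTTGAGTAGGACAAGAACCTC. The template strand is its reverse complement (complement TTCCAAGATGTTGCAGTAGCGCGCCAGCTTTTGGGCACGAGGGGCTGCAAACTCATCCTGTTCTTGGAG, then reverse).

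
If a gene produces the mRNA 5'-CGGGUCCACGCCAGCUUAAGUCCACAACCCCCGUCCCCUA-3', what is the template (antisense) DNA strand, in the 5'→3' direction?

Replace U with T to get the coding DNA strand: CGGGTCCACGCCAGCTTAAGTCCACAACCCCCGTCCCCTA. The template strand is its reverse complement (complement GCCCAGGTGCGGTCGAATTCAGGTGTTGGGGGCAGGGGAT, then reverse).

5'-TAGGGGACGGGGGTTGTGGACTTAAGCTGGCGTGGACCCG-3'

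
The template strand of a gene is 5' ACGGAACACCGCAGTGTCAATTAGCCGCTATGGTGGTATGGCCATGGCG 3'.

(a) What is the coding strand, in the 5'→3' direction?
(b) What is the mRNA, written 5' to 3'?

(a) The coding strand is the reverse complement of the template: complement TGCCTTGTGGCGTCACAGTTAATCGGCGATACCACCATACCGGTACCGC, then reverse.
(b) mRNA has the coding-strand sequence with T→U.

(a) 5'-CGCCATGGCCATACCACCATAGCGGCTAATTGACACTGCGGTGTTCCGT-3'
(b) 5'-CGCCAUGGCCAUACCACCAUAGCGGCUAAUUGACACUGCGGUGUUCCGU-3'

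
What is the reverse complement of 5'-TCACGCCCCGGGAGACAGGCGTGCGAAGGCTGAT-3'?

5'-ATCAGCCTTCGCACGCCTGTCTCCCGGGGCGTGA-3'

Reading the sequence 3'→5' and pairing each base (A↔T, G↔C) gives the reverse complement directly.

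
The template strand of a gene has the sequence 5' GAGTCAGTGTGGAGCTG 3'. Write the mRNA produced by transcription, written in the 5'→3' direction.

5'-CAGCUCCACACUGACUC-3'

RNA polymerase reads the template 3'→5' and synthesizes mRNA 5'→3' by base-pairing (A→U, T→A, G↔C). The complement of the template is CTCAGTCACACCTCGAC; antiparallel, so 5'→3' the coding strand is CAGCTCCACACTGACTC. Replace T with U for the mRNA.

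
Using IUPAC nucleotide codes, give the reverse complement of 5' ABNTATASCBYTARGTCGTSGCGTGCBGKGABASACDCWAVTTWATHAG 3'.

5'-CTDATWAABTWGHGTSTVTCMCVGCACGCSACGACYTARVGSTATANVT-3'

Standard pairs A↔T, G↔C; ambiguity codes pair R↔Y, K↔M, W↔W, S↔S, B↔V, D↔H, N↔N. Complement (TVNATATSGVRATYCAGCASCGCACGVCMCTVTSTGHGWTBAAWTADTC), then reverse for 5'→3'.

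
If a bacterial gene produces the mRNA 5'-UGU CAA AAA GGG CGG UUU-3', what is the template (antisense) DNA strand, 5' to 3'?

Replace U with T to get the coding DNA strand: TGTCAAAAAGGGCGGTTT. The template strand is its reverse complement (complement ACAGTTTTTCCCGCCAAA, then reverse).

5′-AAACCGCCCTTTTTGACA-3′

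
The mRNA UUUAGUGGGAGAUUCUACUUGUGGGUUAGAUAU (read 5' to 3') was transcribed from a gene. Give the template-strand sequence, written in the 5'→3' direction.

Replace U with T to get the coding DNA strand: TTTAGTGGGAGATTCTACTTGTGGGTTAGATAT. The template strand is its reverse complement (complement AAATCACCCTCTAAGATGAACACCCAATCTATA, then reverse).

5'-ATATCTAACCCACAAGTAGAATCTCCCACTAAA-3'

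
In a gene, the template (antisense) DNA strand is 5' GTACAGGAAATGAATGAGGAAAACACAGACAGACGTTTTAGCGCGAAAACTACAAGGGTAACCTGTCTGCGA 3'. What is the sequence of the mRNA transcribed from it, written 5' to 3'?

The mRNA has the sequence of the coding strand (reverse complement of the template) with T→U. Reverse complement of GTACAGGAAATGAATGAGGAAAACACAGACAGACGTTTTAGCGCGAAAACTACAAGGGTAACCTGTCTGCGA is TCGCAGACAGGTTACCCTTGTAGTTTTCGCGCTAAAACGTCTGTCTGTGTTTTCCTCATTCATTTCCTGTAC; then T→U.

5'-UCGCAGACAGGUUACCCUUGUAGUUUUCGCGCUAAAACGUCUGUCUGUGUUUUCCUCAUUCAUUUCCUGUAC-3'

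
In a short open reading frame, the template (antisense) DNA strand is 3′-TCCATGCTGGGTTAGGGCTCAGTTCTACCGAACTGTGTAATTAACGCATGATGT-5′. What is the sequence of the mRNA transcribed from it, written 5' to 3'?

Reading the template 3'→5' as shown, RNA polymerase pairs each base (A→U, T→A, G↔C) to build mRNA 5'→3' directly.

5′-AGGUACGACCCAAUCCCGAGUCAAGAUGGCUUGACACAUUAAUUGCGUACUACA-3′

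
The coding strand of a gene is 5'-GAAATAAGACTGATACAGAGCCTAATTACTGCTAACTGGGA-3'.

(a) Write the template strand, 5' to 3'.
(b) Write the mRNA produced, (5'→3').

(a) The template strand is the reverse complement of the coding strand: complement CTTTATTCTGACTATGTCTCGGATTAATGACGATTGACCCT, then reverse.
(b) mRNA matches the coding strand with T→U.

(a) 5'-TCCCAGTTAGCAGTAATTAGGCTCTGTATCAGTCTTATTTC-3'
(b) 5'-GAAAUAAGACUGAUACAGAGCCUAAUUACUGCUAACUGGGA-3'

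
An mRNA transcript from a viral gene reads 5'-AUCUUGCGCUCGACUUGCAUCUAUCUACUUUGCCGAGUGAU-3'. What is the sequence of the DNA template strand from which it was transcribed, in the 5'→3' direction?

Replace U with T to get the coding DNA strand: ATCTTGCGCTCGACTTGCATCTATCTACTTTGCCGAGTGAT. The template strand is its reverse complement (complement TAGAACGCGAGCTGAACGTAGATAGATGAAACGGCTCACTA, then reverse).

5′-ATCACTCGGCAAAGTAGATAGATGCAAGTCGAGCGCAAGAT-3′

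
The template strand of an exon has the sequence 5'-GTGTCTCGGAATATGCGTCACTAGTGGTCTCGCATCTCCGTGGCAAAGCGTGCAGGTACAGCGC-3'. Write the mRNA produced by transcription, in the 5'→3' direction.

5'-GCGCUGUACCUGCACGCUUUGCCACGGAGAUGCGAGACCACUAGUGACGCAUAUUCCGAGACAC-3'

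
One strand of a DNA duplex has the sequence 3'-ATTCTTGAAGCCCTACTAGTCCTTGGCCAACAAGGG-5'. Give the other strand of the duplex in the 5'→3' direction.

The strand is given 3'→5', so its complement runs 5'→3' in the same left-to-right order: pair each base A↔T, G↔C.

5′-TAAGAACTTCGGGATGATCAGGAACCGGTTGTTCCC-3′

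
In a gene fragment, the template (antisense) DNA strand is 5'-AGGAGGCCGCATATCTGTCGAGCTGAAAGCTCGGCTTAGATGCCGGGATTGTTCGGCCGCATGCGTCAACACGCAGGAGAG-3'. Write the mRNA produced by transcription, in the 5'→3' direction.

5′-CUCUCCUGCGUGUUGACGCAUGCGGCCGAACAAUCCCGGCAUCUAAGCCGAGCUUUCAGCUCGACAGAUAUGCGGCCUCCU-3′

RNA polymerase reads the template 3'→5' and synthesizes mRNA 5'→3' by base-pairing (A→U, T→A, G↔C). The complement of the template is TCCTCCGGCGTATAGACAGCTCGACTTTCGAGCCGAATCTACGGCCCTAACAAGCCGGCGTACGCAGTTGTGCGTCCTCTC; antiparallel, so 5'→3' the coding strand is CTCTCCTGCGTGTTGACGCATGCGGCCGAACAATCCCGGCATCTAAGCCGAGCTTTCAGCTCGACAGATATGCGGCCTCCT. Replace T with U for the mRNA.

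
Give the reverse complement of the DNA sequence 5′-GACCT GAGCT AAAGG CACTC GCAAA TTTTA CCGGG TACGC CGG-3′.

5'-CCGGCGTACCCGGTAAAATTTGCGAGTGCCTTTAGCTCAGGTC-3'

Reading the sequence 3'→5' and pairing each base (A↔T, G↔C) gives the reverse complement directly.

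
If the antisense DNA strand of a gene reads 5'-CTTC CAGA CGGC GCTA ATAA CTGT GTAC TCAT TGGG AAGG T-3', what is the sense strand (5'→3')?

5'-ACCTTCCCAATGAGTACACAGTTATTAGCGCCGTCTGGAAG-3'

The coding strand is complementary and antiparallel to the template: take the complement (A↔T, G↔C) and reverse.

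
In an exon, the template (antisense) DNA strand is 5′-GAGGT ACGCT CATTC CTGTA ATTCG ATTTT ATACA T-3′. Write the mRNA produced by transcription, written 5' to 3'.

RNA polymerase reads the template 3'→5' and synthesizes mRNA 5'→3' by base-pairing (A→U, T→A, G↔C). The complement of the template is CTCCATGCGAGTAAGGACATTAAGCTAAAATATGTA; antiparallel, so 5'→3' the coding strand is ATGTATAAAATCGAATTACAGGAATGAGCGTACCTC. Replace T with U for the mRNA.

5'-AUGUAUAAAAUCGAAUUACAGGAAUGAGCGUACCUC-3'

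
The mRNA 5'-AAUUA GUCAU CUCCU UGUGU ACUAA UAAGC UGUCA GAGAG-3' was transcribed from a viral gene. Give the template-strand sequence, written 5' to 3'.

Replace U with T to get the coding DNA strand: AATTAGTCATCTCCTTGTGTACTAATAAGCTGTCAGAGAG. The template strand is its reverse complement (complement TTAATCAGTAGAGGAACACATGATTATTCGACAGTCTCTC, then reverse).

5'-CTCTCTGACAGCTTATTAGTACACAAGGAGATGACTAATT-3'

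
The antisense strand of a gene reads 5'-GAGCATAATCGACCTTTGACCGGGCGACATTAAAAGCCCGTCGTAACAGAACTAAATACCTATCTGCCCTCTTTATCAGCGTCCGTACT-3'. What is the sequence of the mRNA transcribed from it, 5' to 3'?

5'-AGUACGGACGCUGAUAAAGAGGGCAGAUAGGUAUUUAGUUCUGUUACGACGGGCUUUUAAUGUCGCCCGGUCAAAGGUCGAUUAUGCUC-3'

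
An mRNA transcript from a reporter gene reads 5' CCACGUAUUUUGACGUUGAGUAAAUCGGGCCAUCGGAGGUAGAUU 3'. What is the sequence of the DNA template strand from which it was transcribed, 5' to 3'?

5′-AATCTACCTCCGATGGCCCGATTTACTCAACGTCAAAATACGTGG-3′

Replace U with T to get the coding DNA strand: CCACGTATTTTGACGTTGAGTAAATCGGGCCATCGGAGGTAGATT. The template strand is its reverse complement (complement GGTGCATAAAACTGCAACTCATTTAGCCCGGTAGCCTCCATCTAA, then reverse).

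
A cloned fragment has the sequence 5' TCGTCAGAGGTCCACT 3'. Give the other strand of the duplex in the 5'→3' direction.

Pairing A↔T and G↔C gives AGCAGTCTCCAGGTGA, running 3'→5'. Reverse for the 5'→3' convention.

5'-AGTGGACCTCTGACGA-3'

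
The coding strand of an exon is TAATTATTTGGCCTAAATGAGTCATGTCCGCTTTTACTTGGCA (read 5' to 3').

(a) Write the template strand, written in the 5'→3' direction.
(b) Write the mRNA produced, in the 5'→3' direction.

(a) 5'-TGCCAAGTAAAAGCGGACATGACTCATTTAGGCCAAATAATTA-3'
(b) 5'-UAAUUAUUUGGCCUAAAUGAGUCAUGUCCGCUUUUACUUGGCA-3'

(a) The template strand is the reverse complement of the coding strand: complement ATTAATAAACCGGATTTACTCAGTACAGGCGAAAATGAACCGT, then reverse.
(b) mRNA matches the coding strand with T→U.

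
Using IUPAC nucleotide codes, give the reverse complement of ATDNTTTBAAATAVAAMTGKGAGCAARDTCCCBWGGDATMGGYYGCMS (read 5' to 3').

5'-SKGCRRCCKATHCCWVGGGAHYTTGCTCMCAKTTBTATTTVAAANHAT-3'

Standard pairs A↔T, G↔C; ambiguity codes pair R↔Y, M↔K, W↔W, S↔S, B↔V, D↔H, N↔N. Complement (TAHNAAAVTTTATBTTKACMCTCGTTYHAGGGVWCCHTAKCCRRCGKS), then reverse for 5'→3'.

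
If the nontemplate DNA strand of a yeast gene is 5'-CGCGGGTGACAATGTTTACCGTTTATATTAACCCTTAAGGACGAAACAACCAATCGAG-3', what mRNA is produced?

5'-CGCGGGUGACAAUGUUUACCGUUUAUAUUAACCCUUAAGGACGAAACAACCAAUCGAG-3'

The mRNA is synthesized from the template strand, so it matches the coding strand with T replaced by U.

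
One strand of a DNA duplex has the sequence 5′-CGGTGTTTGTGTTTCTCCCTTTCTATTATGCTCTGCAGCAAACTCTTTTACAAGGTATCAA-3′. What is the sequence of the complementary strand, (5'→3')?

The complement of CGGTGTTTGTGTTTCTCCCTTTCTATTATGCTCTGCAGCAAACTCTTTTACAAGGTATCAA is GCCACAAACACAAAGAGGGAAAGATAATACGAGACGTCGTTTGAGAAAATGTTCCATAGTT (A↔T, G↔C). DNA strands are antiparallel, so the complementary strand runs 3'→5'; reversing gives the 5'→3' form.

5'-TTGATACCTTGTAAAAGAGTTTGCTGCAGAGCATAATAGAAAGGGAGAAACACAAACACCG-3'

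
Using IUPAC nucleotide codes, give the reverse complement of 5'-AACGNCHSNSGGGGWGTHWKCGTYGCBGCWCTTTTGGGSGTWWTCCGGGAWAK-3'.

Standard pairs A↔T, G↔C; ambiguity codes pair Y↔R, K↔M, W↔W, S↔S, B↔V, H↔D, N↔N. Complement (TTGCNGDSNSCCCCWCADWMGCARCGVCGWGAAAACCCSCAWWAGGCCCTWTM), then reverse for 5'→3'.

5'-MTWTCCCGGAWWACSCCCAAAAGWGCVGCRACGMWDACWCCCCSNSDGNCGTT-3'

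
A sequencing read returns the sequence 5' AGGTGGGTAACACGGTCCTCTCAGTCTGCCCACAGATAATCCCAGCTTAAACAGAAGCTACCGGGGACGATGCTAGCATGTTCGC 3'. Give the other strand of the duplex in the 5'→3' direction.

The complement of AGGTGGGTAACACGGTCCTCTCAGTCTGCCCACAGATAATCCCAGCTTAAACAGAAGCTACCGGGGACGATGCTAGCATGTTCGC is TCCACCCATTGTGCCAGGAGAGTCAGACGGGTGTCTATTAGGGTCGAATTTGTCTTCGATGGCCCCTGCTACGATCGTACAAGCG (A↔T, G↔C). DNA strands are antiparallel, so the complementary strand runs 3'→5'; reversing gives the 5'→3' form.

5'-GCGAACATGCTAGCATCGTCCCCGGTAGCTTCTGTTTAAGCTGGGATTATCTGTGGGCAGACTGAGAGGACCGTGTTACCCACCT-3'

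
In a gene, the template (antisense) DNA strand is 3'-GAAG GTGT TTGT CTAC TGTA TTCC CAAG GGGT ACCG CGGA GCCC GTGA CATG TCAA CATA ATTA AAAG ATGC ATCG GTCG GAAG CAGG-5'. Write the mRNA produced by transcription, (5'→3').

Reading the template 3'→5' as shown, RNA polymerase pairs each base (A→U, T→A, G↔C) to build mRNA 5'→3' directly.

5'-CUUCCACAAACAGAUGACAUAAGGGUUCCCCAUGGCGCCUCGGGCACUGUACAGUUGUAUUAAUUUUCUACGUAGCCAGCCUUCGUCC-3'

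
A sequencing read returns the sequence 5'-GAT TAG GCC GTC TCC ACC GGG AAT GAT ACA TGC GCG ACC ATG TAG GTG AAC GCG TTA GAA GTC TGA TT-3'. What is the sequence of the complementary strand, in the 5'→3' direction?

Pairing A↔T and G↔C gives CTAATCCGGCAGAGGTGGCCCTTACTATGTACGCGCTGGTACATCCACTTGCGCAATCTTCAGACTAA, running 3'→5'. Reverse for the 5'→3' convention.

5′-AATCAGACTTCTAACGCGTTCACCTACATGGTCGCGCATGTATCATTCCCGGTGGAGACGGCCTAATC-3′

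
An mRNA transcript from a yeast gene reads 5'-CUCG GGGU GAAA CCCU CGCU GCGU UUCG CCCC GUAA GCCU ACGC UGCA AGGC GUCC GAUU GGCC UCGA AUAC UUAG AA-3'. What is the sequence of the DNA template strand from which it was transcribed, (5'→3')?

5′-TTCTAAGTATTCGAGGCCAATCGGACGCCTTGCAGCGTAGGCTTACGGGGCGAAACGCAGCGAGGGTTTCACCCCGAG-3′

Replace U with T to get the coding DNA strand: CTCGGGGTGAAACCCTCGCTGCGTTTCGCCCCGTAAGCCTACGCTGCAAGGCGTCCGATTGGCCTCGAATACTTAGAA. The template strand is its reverse complement (complement GAGCCCCACTTTGGGAGCGACGCAAAGCGGGGCATTCGGATGCGACGTTCCGCAGGCTAACCGGAGCTTATGAATCTT, then reverse).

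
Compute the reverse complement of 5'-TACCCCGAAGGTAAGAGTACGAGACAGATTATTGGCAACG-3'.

Complement each base (A↔T, G↔C): ATGGGGCTTCCATTCTCATGCTCTGTCTAATAACCGTTGC. Then reverse.

5'-CGTTGCCAATAATCTGTCTCGTACTCTTACCTTCGGGGTA-3'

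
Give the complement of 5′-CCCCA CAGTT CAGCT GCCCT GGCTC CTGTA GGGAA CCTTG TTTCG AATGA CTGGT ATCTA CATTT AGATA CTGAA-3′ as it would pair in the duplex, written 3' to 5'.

Base-pairing A↔T, G↔C gives the complement. The complementary strand is antiparallel, so paired with a 5'→3' strand it runs 3'→5'.

3'-GGGGTGTCAAGTCGACGGGACCGAGGACATCCCTTGGAACAAAGCTTACTGACCATAGATGTAAATCTATGACTT-5'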